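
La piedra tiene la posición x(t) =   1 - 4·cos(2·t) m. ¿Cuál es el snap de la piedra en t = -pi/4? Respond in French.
En partant de la position x(t) = 1 - 4·cos(2·t), nous prenons 4 dérivées. La dérivée de la position donne la vitesse: v(t) = 8·sin(2·t). En prenant d/dt de v(t), nous trouvons a(t) = 16·cos(2·t). En dérivant l'accélération, nous obtenons le jerk: j(t) = -32·sin(2·t). En dérivant le jerk, nous obtenons le snap: s(t) = -64·cos(2·t). En utilisant s(t) = -64·cos(2·t) et en substituant t = -pi/4, nous trouvons s = 0.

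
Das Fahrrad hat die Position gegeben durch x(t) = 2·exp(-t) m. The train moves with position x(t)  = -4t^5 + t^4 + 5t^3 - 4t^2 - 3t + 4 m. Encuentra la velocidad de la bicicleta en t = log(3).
Debemos derivar nuestra ecuación de la posición x(t) = 2·exp(-t) 1 vez. Derivando la posición, obtenemos la velocidad: v(t) = -2·exp(-t). Usando v(t) = -2·exp(-t) y sustituyendo t = log(3), encontramos v = -2/3.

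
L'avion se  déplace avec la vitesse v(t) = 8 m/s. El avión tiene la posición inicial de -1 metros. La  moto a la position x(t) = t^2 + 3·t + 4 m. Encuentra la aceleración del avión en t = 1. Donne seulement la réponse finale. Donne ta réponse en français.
a(1) = 0.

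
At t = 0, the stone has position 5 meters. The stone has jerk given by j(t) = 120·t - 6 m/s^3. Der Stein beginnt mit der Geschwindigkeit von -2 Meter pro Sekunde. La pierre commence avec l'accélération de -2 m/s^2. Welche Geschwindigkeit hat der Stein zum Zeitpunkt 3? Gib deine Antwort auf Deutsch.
Ausgehend von dem Ruck j(t) = 120·t - 6, nehmen wir 2 Stammfunktionen. Durch Integration von dem Ruck und Verwendung der Anfangsbedingung a(0) = -2, erhalten wir a(t) = 60·t^2 - 6·t - 2. Durch Integration von der Beschleunigung und Verwendung der Anfangsbedingung v(0) = -2, erhalten wir v(t) = 20·t^3 - 3·t^2 - 2·t - 2. Mit v(t) = 20·t^3 - 3·t^2 - 2·t - 2 und Einsetzen von t = 3, finden wir v = 505.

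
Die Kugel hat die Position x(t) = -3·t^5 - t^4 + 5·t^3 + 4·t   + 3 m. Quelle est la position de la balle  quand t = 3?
Nous avons la position x(t) = -3·t^5 - t^4 + 5·t^3 + 4·t + 3. En substituant t = 3: x(3) = -660.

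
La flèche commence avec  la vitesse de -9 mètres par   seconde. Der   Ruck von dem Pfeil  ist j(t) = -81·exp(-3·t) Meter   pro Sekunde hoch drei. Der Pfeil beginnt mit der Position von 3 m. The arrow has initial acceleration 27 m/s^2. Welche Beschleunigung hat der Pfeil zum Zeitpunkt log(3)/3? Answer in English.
Starting from jerk j(t) = -81·exp(-3·t), we take 1 integral. Taking ∫j(t)dt and applying a(0) = 27, we find a(t) = 27·exp(-3·t). We have acceleration a(t) = 27·exp(-3·t). Substituting t = log(3)/3: a(log(3)/3) = 9.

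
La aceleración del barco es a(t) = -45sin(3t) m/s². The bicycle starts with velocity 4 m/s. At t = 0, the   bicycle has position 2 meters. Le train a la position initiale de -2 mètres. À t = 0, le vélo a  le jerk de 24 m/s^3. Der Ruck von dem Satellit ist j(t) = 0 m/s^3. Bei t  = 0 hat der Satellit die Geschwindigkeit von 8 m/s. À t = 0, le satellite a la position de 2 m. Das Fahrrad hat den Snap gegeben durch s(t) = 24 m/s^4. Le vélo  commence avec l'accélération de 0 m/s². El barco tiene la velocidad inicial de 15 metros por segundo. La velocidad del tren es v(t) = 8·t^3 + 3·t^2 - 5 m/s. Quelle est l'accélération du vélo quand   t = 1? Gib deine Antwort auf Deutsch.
Wir müssen das Integral unserer Gleichung für den Snap s(t) = 24 2-mal finden. Durch Integration von dem Snap und Verwendung der Anfangsbedingung j(0) = 24, erhalten wir j(t) = 24·t + 24. Das Integral von dem Ruck ist die Beschleunigung. Mit a(0) = 0 erhalten wir a(t) = 12·t·(t + 2). Aus der Gleichung für die Beschleunigung a(t) = 12·t·(t + 2), setzen wir t = 1 ein und erhalten a = 36.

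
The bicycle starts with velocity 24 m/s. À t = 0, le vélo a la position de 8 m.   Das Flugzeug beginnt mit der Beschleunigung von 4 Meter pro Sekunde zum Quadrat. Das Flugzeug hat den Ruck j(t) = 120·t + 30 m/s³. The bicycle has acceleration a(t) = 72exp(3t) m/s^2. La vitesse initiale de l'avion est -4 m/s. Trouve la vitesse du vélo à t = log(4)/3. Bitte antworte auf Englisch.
We need to integrate our acceleration equation a(t) = 72·exp(3·t) 1 time. The antiderivative of acceleration is velocity. Using v(0) = 24, we get v(t) = 24·exp(3·t). We have velocity v(t) = 24·exp(3·t). Substituting t = log(4)/3: v(log(4)/3) = 96.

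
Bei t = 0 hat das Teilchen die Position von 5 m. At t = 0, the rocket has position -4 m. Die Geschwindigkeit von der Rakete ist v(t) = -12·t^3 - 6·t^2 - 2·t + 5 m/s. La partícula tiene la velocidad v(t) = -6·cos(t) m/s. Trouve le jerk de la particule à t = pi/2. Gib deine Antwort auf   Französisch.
Nous devons dériver notre équation de la vitesse v(t) = -6·cos(t) 2 fois. En prenant d/dt de v(t), nous trouvons a(t) = 6·sin(t). La dérivée de l'accélération donne le jerk: j(t) = 6·cos(t). En utilisant j(t) = 6·cos(t) et en substituant t = pi/2, nous trouvons j = 0.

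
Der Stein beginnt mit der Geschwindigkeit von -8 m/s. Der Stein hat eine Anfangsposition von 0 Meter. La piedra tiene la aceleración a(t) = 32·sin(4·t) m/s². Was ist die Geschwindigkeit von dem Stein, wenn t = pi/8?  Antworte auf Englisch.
To find the answer, we compute 1 integral of a(t) = 32·sin(4·t). The antiderivative of acceleration, with v(0) = -8, gives velocity: v(t) = -8·cos(4·t). Using v(t) = -8·cos(4·t) and substituting t = pi/8, we find v = 0.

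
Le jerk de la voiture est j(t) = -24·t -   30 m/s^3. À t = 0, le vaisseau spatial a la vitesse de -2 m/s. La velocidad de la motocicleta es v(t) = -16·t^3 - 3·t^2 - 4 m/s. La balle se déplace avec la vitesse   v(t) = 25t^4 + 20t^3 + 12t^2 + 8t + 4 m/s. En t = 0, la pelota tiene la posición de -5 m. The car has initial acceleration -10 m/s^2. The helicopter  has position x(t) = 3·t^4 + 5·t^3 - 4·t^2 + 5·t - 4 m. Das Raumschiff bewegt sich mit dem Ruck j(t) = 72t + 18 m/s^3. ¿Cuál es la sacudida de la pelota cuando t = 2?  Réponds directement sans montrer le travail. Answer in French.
j(2) = 1464.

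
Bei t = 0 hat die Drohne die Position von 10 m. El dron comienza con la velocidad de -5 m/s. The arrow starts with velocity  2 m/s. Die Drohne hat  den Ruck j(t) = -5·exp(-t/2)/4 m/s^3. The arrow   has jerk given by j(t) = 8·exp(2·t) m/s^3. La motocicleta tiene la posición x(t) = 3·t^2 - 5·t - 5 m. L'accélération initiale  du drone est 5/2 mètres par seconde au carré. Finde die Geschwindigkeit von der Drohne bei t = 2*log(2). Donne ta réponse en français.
Nous devons trouver la primitive de notre équation du jerk j(t) = -5·exp(-t/2)/4 2 fois. En prenant ∫j(t)dt et en appliquant a(0) = 5/2, nous trouvons a(t) = 5·exp(-t/2)/2. L'intégrale de l'accélération, avec v(0) = -5, donne la vitesse: v(t) = -5·exp(-t/2). Nous avons la vitesse v(t) = -5·exp(-t/2). En substituant t = 2*log(2): v(2*log(2)) = -5/2.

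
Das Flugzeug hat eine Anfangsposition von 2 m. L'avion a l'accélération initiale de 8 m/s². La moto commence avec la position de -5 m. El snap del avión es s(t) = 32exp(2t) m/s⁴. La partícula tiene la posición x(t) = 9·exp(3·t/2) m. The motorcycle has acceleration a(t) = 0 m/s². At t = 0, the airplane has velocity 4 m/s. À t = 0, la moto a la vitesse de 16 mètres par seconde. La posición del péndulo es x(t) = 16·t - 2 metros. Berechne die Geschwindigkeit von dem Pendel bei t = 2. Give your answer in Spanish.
Debemos derivar nuestra ecuación de la posición x(t) = 16·t - 2 1 vez. Derivando la posición, obtenemos la velocidad: v(t) = 16. Usando v(t) = 16 y sustituyendo t = 2, encontramos v = 16.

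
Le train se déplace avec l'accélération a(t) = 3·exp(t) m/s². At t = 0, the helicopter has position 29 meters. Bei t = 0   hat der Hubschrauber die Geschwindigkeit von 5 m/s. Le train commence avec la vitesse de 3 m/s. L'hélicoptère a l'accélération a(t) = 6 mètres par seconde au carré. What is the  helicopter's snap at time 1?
Starting from acceleration a(t) = 6, we take 2 derivatives. Taking d/dt of a(t), we find j(t) = 0. Differentiating jerk, we get snap: s(t) = 0. From the given snap equation s(t) = 0, we substitute t = 1 to get s = 0.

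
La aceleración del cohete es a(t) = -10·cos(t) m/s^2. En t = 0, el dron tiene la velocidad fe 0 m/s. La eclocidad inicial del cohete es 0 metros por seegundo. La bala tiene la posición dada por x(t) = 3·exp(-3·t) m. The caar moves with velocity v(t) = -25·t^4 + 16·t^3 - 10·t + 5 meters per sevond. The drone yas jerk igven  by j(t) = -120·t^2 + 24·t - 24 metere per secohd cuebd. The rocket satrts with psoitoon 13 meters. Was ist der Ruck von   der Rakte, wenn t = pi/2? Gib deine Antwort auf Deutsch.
Wir müssen unsere Gleichung für die Beschleunigung a(t) = -10·cos(t) 1-mal ableiten. Durch Ableiten von der Beschleunigung erhalten wir den Ruck: j(t) = 10·sin(t). Mit j(t) = 10·sin(t) und Einsetzen von t = pi/2, finden wir j = 10.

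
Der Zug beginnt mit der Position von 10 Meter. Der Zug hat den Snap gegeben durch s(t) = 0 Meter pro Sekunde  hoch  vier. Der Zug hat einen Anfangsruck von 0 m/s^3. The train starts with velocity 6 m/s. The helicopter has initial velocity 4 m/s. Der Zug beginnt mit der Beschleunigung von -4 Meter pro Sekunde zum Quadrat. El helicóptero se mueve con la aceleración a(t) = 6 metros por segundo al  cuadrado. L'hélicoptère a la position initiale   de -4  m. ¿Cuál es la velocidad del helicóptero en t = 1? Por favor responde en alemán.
Wir müssen unsere Gleichung für die Beschleunigung a(t) = 6 1-mal integrieren. Das Integral von der Beschleunigung, mit v(0) = 4, ergibt die Geschwindigkeit: v(t) = 6·t + 4. Wir haben die Geschwindigkeit v(t) = 6·t + 4. Durch Einsetzen von t = 1: v(1) = 10.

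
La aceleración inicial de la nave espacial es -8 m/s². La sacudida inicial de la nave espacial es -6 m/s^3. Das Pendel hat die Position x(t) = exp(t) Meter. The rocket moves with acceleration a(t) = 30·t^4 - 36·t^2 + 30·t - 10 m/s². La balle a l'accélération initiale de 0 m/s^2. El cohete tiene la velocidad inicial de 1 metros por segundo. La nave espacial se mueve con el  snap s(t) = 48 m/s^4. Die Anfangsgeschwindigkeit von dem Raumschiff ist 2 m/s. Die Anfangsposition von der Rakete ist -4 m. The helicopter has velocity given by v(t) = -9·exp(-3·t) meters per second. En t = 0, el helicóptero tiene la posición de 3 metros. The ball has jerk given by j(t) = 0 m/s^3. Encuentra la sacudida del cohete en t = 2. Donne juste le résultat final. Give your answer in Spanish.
En t = 2, j = 846.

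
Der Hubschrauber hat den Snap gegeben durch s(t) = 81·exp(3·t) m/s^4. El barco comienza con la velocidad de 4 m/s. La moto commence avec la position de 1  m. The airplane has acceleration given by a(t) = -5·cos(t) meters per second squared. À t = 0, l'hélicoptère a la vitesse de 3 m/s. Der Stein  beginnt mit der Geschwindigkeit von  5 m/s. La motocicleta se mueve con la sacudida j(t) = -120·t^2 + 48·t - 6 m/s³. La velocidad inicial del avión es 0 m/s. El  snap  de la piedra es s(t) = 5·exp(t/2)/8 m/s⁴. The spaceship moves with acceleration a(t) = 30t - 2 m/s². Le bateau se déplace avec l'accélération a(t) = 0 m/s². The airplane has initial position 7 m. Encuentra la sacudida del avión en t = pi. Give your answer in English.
To solve this, we need to take 1 derivative of our acceleration equation a(t) = -5·cos(t). Taking d/dt of a(t), we find j(t) = 5·sin(t). Using j(t) = 5·sin(t) and substituting t = pi, we find j = 0.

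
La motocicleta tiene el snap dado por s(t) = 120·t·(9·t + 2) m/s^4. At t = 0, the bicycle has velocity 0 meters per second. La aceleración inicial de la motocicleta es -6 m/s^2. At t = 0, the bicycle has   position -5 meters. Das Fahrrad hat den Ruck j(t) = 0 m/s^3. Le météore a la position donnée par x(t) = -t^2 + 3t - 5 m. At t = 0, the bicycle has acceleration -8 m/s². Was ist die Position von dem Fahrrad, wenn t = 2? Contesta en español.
Debemos encontrar la antiderivada de nuestra ecuación de la sacudida j(t) = 0 3 veces. La antiderivada de la sacudida es la aceleración. Usando a(0) = -8, obtenemos a(t) = -8. Integrando la aceleración y usando la condición inicial v(0) = 0, obtenemos v(t) = -8·t. Integrando la velocidad y usando la condición inicial x(0) = -5, obtenemos x(t) = -4·t^2 - 5. Tenemos la posición x(t) = -4·t^2 - 5. Sustituyendo t = 2: x(2) = -21.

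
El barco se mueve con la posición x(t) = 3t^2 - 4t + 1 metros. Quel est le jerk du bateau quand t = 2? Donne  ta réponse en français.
Pour résoudre ceci, nous devons prendre 3 dérivées de notre équation de la position x(t) = 3·t^2 - 4·t + 1. En prenant d/dt de x(t), nous trouvons v(t) = 6·t - 4. En dérivant la vitesse, nous obtenons l'accélération: a(t) = 6. En prenant d/dt de a(t), nous trouvons j(t) = 0. Nous avons le jerk j(t) = 0. En substituant t = 2: j(2) = 0.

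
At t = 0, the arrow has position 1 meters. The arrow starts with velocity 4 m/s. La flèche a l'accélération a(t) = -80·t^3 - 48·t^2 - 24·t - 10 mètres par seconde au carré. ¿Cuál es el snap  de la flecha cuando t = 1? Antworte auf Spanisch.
Para resolver esto, necesitamos tomar 2 derivadas de nuestra ecuación de la aceleración a(t) = -80·t^3 - 48·t^2 - 24·t - 10. Tomando d/dt de a(t), encontramos j(t) = -240·t^2 - 96·t - 24. La derivada de la sacudida da el snap: s(t) = -480·t - 96. De la ecuación del snap s(t) = -480·t - 96, sustituimos t = 1 para obtener s = -576.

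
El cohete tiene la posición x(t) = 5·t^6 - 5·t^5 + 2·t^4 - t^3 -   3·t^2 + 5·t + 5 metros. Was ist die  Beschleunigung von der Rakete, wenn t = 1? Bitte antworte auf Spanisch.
Debemos derivar nuestra ecuación de la posición x(t) = 5·t^6 - 5·t^5 + 2·t^4 - t^3 - 3·t^2 + 5·t + 5 2 veces. La derivada de la posición da la velocidad: v(t) = 30·t^5 - 25·t^4 + 8·t^3 - 3·t^2 - 6·t + 5. Derivando la velocidad, obtenemos la aceleración: a(t) = 150·t^4 - 100·t^3 + 24·t^2 - 6·t - 6. Usando a(t) = 150·t^4 - 100·t^3 + 24·t^2 - 6·t - 6 y sustituyendo t = 1, encontramos a = 62.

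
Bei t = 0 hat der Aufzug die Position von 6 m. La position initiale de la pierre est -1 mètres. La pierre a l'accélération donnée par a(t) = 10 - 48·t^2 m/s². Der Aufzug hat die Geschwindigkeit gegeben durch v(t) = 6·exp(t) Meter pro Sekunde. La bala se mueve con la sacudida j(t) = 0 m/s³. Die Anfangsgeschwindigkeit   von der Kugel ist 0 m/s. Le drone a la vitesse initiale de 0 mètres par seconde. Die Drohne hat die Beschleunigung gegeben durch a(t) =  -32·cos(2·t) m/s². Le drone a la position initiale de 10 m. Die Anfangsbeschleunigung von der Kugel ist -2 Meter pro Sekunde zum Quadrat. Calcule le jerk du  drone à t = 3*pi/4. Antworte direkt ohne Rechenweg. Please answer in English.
The answer is -64.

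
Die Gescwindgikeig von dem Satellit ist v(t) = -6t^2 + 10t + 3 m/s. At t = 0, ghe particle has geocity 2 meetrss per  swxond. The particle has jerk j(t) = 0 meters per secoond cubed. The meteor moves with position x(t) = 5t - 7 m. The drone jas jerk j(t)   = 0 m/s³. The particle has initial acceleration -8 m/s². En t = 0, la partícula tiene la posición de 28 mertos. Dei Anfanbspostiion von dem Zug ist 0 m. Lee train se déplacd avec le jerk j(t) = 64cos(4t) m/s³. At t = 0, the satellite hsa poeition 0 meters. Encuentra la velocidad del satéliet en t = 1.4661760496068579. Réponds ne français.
De l'équation de la vitesse v(t) = -6·t^2 + 10·t + 3, nous substituons t = 1.4661760496068579 pour obtenir v = 4.76372724542395.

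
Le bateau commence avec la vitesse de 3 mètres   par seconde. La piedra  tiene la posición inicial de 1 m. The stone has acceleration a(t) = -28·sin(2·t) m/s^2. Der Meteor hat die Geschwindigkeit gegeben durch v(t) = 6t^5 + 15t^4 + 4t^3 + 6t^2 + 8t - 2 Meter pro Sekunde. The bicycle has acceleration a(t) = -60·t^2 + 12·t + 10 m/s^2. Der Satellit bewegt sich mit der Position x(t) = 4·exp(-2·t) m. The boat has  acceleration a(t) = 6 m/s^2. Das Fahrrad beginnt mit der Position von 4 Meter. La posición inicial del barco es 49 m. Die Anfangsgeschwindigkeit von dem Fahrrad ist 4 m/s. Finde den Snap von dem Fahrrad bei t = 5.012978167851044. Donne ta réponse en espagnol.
Para resolver esto, necesitamos tomar 2 derivadas de nuestra ecuación de la aceleración a(t) = -60·t^2 + 12·t + 10. La derivada de la aceleración da la sacudida: j(t) = 12 - 120·t. Derivando la sacudida, obtenemos el snap: s(t) = -120. De la ecuación del snap s(t) = -120, sustituimos t = 5.012978167851044 para obtener s = -120.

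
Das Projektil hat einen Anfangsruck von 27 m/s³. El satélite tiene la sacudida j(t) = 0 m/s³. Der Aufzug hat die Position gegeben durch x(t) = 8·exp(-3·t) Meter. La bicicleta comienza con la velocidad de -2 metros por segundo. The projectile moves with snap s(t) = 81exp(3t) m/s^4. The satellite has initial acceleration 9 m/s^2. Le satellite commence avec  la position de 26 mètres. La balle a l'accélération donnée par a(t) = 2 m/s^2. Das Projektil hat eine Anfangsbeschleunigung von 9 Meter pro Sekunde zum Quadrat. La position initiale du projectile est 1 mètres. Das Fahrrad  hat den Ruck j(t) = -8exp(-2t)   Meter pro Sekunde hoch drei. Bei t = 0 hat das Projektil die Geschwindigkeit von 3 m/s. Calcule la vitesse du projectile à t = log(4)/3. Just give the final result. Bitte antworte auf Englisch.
The velocity at t = log(4)/3 is v = 12.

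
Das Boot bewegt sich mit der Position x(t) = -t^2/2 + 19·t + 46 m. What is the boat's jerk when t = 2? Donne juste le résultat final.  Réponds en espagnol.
La sacudida en t = 2 es j = 0.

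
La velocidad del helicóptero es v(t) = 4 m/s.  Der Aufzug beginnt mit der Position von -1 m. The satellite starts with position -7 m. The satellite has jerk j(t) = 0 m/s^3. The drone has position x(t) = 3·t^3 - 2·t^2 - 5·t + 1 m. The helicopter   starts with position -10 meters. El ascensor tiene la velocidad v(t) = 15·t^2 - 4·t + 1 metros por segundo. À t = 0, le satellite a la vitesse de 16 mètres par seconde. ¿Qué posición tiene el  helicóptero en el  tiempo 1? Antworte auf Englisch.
We must find the integral of our velocity equation v(t) = 4 1 time. Taking ∫v(t)dt and applying x(0) = -10, we find x(t) = 4·t - 10. We have position x(t) = 4·t - 10. Substituting t = 1: x(1) = -6.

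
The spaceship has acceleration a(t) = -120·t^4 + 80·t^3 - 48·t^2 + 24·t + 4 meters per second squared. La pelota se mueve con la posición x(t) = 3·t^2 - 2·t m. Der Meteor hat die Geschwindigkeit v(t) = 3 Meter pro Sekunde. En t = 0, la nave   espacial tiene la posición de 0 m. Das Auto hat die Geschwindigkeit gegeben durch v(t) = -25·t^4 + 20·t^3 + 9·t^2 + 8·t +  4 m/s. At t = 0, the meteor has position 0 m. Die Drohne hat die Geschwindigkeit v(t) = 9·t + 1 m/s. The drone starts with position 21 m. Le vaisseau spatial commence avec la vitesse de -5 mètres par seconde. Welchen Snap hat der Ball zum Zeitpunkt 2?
Um dies zu lösen, müssen wir 4 Ableitungen unserer Gleichung für die Position x(t) = 3·t^2 - 2·t nehmen. Die Ableitung von der Position ergibt die Geschwindigkeit: v(t) = 6·t - 2. Mit d/dt von v(t) finden wir a(t) = 6. Durch Ableiten von der Beschleunigung erhalten wir den Ruck: j(t) = 0. Die Ableitung von dem Ruck ergibt den Snap: s(t) = 0. Wir haben den Snap s(t) = 0. Durch Einsetzen von t = 2: s(2) = 0.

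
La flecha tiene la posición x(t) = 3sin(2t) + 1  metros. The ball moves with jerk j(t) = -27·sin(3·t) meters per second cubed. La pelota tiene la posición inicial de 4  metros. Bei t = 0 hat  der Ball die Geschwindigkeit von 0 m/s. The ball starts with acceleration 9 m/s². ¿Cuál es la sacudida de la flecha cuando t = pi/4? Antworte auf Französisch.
Nous devons dériver notre équation de la position x(t) = 3·sin(2·t) + 1 3 fois. En dérivant la position, nous obtenons la vitesse: v(t) = 6·cos(2·t). La dérivée de la vitesse donne l'accélération: a(t) = -12·sin(2·t). La dérivée de l'accélération donne le jerk: j(t) = -24·cos(2·t). En utilisant j(t) = -24·cos(2·t) et en substituant t = pi/4, nous trouvons j = 0.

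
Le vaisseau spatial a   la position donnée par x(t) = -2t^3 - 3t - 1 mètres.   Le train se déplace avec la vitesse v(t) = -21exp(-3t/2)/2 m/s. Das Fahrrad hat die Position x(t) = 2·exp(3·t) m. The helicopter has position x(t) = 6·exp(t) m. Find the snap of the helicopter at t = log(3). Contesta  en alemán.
Ausgehend von der Position x(t) = 6·exp(t), nehmen wir 4 Ableitungen. Die Ableitung von der Position ergibt die Geschwindigkeit: v(t) = 6·exp(t). Mit d/dt von v(t) finden wir a(t) = 6·exp(t). Die Ableitung von der Beschleunigung ergibt den Ruck: j(t) = 6·exp(t). Durch Ableiten von dem Ruck erhalten wir den Snap: s(t) = 6·exp(t). Mit s(t) = 6·exp(t) und Einsetzen von t = log(3), finden wir s = 18.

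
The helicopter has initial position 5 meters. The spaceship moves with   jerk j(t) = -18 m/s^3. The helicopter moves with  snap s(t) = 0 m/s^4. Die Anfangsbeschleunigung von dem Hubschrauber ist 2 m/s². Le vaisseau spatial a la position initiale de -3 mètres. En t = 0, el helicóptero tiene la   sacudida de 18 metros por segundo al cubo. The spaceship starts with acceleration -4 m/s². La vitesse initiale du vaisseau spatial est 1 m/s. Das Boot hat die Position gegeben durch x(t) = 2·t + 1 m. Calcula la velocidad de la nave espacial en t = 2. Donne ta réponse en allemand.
Ausgehend von dem Ruck j(t) = -18, nehmen wir 2 Stammfunktionen. Das Integral von dem Ruck ist die Beschleunigung. Mit a(0) = -4 erhalten wir a(t) = -18·t - 4. Das Integral von der Beschleunigung, mit v(0) = 1, ergibt die Geschwindigkeit: v(t) = -9·t^2 - 4·t + 1. Aus der Gleichung für die Geschwindigkeit v(t) = -9·t^2 - 4·t + 1, setzen wir t = 2 ein und erhalten v = -43.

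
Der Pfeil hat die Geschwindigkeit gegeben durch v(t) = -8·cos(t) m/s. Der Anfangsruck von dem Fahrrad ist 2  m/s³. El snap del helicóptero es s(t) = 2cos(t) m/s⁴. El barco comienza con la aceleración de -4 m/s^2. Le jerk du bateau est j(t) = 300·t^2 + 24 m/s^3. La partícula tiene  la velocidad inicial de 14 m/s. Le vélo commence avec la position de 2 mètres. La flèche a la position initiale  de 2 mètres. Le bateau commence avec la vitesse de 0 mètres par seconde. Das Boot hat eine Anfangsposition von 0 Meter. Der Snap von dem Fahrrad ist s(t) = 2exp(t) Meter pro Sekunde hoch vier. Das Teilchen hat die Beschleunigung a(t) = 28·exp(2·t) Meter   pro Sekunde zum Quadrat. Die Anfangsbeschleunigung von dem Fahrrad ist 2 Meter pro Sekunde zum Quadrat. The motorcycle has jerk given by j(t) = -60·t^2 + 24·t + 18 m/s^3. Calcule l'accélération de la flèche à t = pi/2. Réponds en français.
Nous devons dériver notre équation de la vitesse v(t) = -8·cos(t) 1 fois. La dérivée de la vitesse donne l'accélération: a(t) = 8·sin(t). En utilisant a(t) = 8·sin(t) et en substituant t = pi/2, nous trouvons a = 8.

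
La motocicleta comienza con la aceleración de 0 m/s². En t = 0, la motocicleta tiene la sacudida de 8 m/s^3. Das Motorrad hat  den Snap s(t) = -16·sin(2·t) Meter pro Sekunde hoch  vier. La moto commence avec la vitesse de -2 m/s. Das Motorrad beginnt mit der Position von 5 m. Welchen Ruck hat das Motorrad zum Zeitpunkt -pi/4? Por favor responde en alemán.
Wir müssen die Stammfunktion unserer Gleichung für den Snap s(t) = -16·sin(2·t) 1-mal finden. Das Integral von dem Snap ist der Ruck. Mit j(0) = 8 erhalten wir j(t) = 8·cos(2·t). Wir haben den Ruck j(t) = 8·cos(2·t). Durch Einsetzen von t = -pi/4: j(-pi/4) = 0.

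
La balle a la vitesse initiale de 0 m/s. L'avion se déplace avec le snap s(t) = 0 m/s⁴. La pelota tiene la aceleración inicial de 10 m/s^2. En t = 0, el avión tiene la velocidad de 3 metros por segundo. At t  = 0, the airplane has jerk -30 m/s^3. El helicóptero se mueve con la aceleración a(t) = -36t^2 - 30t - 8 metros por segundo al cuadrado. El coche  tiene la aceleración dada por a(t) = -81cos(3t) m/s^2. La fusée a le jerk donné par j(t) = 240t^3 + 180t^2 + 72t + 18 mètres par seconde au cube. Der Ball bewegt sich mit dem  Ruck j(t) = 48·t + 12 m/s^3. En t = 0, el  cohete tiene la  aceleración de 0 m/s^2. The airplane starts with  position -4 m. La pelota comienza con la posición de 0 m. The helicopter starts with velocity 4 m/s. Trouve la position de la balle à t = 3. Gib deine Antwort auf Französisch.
Nous devons intégrer notre équation du jerk j(t) = 48·t + 12 3 fois. L'intégrale du jerk est l'accélération. En utilisant a(0) = 10, nous obtenons a(t) = 24·t^2 + 12·t + 10. L'intégrale de l'accélération est la vitesse. En utilisant v(0) = 0, nous obtenons v(t) = 2·t·(4·t^2 + 3·t + 5). L'intégrale de la vitesse, avec x(0) = 0, donne la position: x(t) = 2·t^4 + 2·t^3 + 5·t^2. En utilisant x(t) = 2·t^4 + 2·t^3 + 5·t^2 et en substituant t = 3, nous trouvons x = 261.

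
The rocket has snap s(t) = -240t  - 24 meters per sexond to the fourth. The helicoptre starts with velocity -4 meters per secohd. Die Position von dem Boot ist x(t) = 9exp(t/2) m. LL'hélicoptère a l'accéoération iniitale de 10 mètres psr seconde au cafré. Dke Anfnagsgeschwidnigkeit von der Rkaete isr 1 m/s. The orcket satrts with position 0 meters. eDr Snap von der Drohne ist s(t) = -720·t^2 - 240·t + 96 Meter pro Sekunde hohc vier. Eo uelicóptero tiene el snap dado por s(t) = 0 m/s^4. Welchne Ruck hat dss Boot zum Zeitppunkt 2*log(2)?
Wir müssen unsere Gleichung für die Position x(t) = 9·exp(t/2) 3-mal ableiten. Die Ableitung von der Position ergibt die Geschwindigkeit: v(t) = 9·exp(t/2)/2. Mit d/dt von v(t) finden wir a(t) = 9·exp(t/2)/4. Mit d/dt von a(t) finden wir j(t) = 9·exp(t/2)/8. Mit j(t) = 9·exp(t/2)/8 und Einsetzen von t = 2*log(2), finden wir j = 9/4.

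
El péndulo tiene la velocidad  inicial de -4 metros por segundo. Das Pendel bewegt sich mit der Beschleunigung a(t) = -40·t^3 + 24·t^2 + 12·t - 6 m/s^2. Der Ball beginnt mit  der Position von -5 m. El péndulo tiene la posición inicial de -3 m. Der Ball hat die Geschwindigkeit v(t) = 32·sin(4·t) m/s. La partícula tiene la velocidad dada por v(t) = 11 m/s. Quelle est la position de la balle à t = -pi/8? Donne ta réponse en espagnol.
Partiendo de la velocidad v(t) = 32·sin(4·t), tomamos 1 integral. Tomando ∫v(t)dt y aplicando x(0) = -5, encontramos x(t) = 3 - 8·cos(4·t). Usando x(t) = 3 - 8·cos(4·t) y sustituyendo t = -pi/8, encontramos x = 3.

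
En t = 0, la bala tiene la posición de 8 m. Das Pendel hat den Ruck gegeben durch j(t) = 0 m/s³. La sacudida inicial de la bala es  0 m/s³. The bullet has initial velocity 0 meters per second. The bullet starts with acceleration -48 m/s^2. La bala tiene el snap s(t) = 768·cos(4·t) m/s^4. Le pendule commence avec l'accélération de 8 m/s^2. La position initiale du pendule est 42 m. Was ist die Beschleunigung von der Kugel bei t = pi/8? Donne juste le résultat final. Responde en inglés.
a(pi/8) = 0.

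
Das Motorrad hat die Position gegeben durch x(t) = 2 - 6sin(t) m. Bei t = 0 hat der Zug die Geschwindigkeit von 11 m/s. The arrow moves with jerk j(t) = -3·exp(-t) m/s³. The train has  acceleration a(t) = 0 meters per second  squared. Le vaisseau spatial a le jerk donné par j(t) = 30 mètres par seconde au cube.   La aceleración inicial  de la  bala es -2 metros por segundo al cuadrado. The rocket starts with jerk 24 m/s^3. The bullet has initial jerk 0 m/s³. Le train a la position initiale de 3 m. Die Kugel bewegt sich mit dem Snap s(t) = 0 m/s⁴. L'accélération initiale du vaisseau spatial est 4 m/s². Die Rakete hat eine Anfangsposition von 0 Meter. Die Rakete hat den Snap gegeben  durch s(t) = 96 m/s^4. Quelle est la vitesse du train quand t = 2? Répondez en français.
Nous devons trouver la primitive de notre équation de l'accélération a(t) = 0 1 fois. En prenant ∫a(t)dt et en appliquant v(0) = 11, nous trouvons v(t) = 11. Nous avons la vitesse v(t) = 11. En substituant t = 2: v(2) = 11.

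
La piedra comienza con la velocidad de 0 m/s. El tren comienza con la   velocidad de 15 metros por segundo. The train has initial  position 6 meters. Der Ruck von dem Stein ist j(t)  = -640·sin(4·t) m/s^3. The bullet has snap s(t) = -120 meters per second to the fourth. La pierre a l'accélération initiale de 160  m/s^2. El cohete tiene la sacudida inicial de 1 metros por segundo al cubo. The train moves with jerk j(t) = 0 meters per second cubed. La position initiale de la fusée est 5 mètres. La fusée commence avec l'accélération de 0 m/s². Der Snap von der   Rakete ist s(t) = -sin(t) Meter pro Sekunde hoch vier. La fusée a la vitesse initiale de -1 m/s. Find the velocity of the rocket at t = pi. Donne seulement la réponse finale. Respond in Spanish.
La velocidad en t = pi es v = 1.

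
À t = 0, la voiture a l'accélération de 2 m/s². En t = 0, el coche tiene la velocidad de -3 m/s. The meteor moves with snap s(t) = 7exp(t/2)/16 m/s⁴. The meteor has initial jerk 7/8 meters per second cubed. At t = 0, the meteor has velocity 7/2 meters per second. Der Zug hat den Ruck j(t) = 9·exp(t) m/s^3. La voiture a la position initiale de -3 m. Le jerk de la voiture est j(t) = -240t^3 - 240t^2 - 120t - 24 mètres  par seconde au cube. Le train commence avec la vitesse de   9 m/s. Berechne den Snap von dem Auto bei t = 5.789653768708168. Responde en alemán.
Um dies zu lösen, müssen wir 1 Ableitung unserer Gleichung für den Ruck j(t) = -240·t^3 - 240·t^2 - 120·t - 24 nehmen. Mit d/dt von j(t) finden wir s(t) = -720·t^2 - 480·t - 120. Aus der Gleichung für den Snap s(t) = -720·t^2 - 480·t - 120, setzen wir t = 5.789653768708168 ein und erhalten s = -27033.4991572719.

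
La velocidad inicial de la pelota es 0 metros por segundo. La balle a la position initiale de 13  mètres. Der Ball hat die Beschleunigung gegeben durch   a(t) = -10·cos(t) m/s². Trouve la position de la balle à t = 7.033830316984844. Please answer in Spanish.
Partiendo de la aceleración a(t) = -10·cos(t), tomamos 2 antiderivadas. La integral de la aceleración es la velocidad. Usando v(0) = 0, obtenemos v(t) = -10·sin(t). Tomando ∫v(t)dt y aplicando x(0) = 13, encontramos x(t) = 10·cos(t) + 3. Tenemos la posición x(t) = 10·cos(t) + 3. Sustituyendo t = 7.033830316984844: x(7.033830316984844) = 10.3124905301540.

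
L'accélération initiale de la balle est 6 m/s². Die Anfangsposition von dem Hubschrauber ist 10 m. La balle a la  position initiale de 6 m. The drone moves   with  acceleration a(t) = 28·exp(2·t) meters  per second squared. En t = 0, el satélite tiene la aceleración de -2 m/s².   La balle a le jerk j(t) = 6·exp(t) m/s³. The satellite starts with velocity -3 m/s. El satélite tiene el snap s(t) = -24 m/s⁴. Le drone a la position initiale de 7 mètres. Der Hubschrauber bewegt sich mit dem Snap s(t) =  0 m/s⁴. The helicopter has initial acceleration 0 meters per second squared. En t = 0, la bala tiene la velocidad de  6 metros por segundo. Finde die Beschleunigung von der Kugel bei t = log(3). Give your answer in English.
We must find the antiderivative of our jerk equation j(t) = 6·exp(t) 1 time. Finding the antiderivative of j(t) and using a(0) = 6: a(t) = 6·exp(t). From the given acceleration equation a(t) = 6·exp(t), we substitute t = log(3) to get a = 18.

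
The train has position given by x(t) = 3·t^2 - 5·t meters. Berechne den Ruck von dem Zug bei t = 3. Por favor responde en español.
Debemos derivar nuestra ecuación de la posición x(t) = 3·t^2 - 5·t 3 veces. Tomando d/dt de x(t), encontramos v(t) = 6·t - 5. Derivando la velocidad, obtenemos la aceleración: a(t) = 6. Derivando la aceleración, obtenemos la sacudida: j(t) = 0. De la ecuación de la sacudida j(t) = 0, sustituimos t = 3 para obtener j = 0.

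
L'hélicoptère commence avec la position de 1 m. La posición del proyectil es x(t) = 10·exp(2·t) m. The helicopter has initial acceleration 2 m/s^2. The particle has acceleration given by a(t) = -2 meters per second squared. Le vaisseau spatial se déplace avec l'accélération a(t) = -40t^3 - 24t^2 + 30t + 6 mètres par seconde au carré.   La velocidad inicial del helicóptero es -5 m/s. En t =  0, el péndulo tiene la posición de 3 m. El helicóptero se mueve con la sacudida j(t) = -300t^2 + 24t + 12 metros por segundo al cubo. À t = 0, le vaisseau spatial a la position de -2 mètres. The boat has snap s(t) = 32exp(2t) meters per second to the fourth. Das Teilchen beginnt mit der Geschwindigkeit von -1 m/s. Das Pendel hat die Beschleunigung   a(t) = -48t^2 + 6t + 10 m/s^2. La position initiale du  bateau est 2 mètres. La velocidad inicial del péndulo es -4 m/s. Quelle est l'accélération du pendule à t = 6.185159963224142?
Nous avons l'accélération a(t) = -48·t^2 + 6·t + 10. En substituant t = 6.185159963224142: a(6.185159963224142) = -1789.18682121286.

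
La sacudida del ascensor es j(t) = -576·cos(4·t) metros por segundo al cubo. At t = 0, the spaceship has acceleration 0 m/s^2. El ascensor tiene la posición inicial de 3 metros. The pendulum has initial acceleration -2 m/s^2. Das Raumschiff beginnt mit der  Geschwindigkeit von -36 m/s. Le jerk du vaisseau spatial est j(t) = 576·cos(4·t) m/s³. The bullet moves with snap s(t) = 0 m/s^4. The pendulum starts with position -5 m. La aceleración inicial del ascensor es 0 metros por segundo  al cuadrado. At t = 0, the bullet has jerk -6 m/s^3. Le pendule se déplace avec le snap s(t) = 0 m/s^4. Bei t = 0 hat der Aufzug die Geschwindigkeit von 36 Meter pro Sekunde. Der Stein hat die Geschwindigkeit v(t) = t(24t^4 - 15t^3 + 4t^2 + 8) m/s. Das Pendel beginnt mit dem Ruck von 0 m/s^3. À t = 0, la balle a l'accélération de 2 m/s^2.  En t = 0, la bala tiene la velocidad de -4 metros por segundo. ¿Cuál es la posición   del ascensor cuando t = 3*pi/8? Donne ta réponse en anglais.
Starting from jerk j(t) = -576·cos(4·t), we take 3 integrals. Integrating jerk and using the initial condition a(0) = 0, we get a(t) = -144·sin(4·t). Finding the integral of a(t) and using v(0) = 36: v(t) = 36·cos(4·t). Taking ∫v(t)dt and applying x(0) = 3, we find x(t) = 9·sin(4·t) + 3. From the given position equation x(t) = 9·sin(4·t) + 3, we substitute t = 3*pi/8 to get x = -6.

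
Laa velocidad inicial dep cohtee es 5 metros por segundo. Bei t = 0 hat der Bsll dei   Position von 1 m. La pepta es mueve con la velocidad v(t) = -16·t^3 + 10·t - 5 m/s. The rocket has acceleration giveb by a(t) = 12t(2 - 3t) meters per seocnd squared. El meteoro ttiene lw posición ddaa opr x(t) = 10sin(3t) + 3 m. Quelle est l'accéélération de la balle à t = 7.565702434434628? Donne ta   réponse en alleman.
Wir müssen unsere Gleichung für die Geschwindigkeit v(t) = -16·t^3 + 10·t - 5 1-mal ableiten. Die Ableitung von der Geschwindigkeit ergibt die Beschleunigung: a(t) = 10 - 48·t^2. Mit a(t) = 10 - 48·t^2 und Einsetzen von t = 7.565702434434628, finden wir a = -2737.51295966768.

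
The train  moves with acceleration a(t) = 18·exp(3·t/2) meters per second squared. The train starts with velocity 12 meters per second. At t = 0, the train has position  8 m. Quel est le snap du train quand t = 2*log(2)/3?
Nous devons dériver notre équation de l'accélération a(t) = 18·exp(3·t/2) 2 fois. En dérivant l'accélération, nous obtenons le jerk: j(t) = 27·exp(3·t/2). En prenant d/dt de j(t), nous trouvons s(t) = 81·exp(3·t/2)/2. En utilisant s(t) = 81·exp(3·t/2)/2 et en substituant t = 2*log(2)/3, nous trouvons s = 81.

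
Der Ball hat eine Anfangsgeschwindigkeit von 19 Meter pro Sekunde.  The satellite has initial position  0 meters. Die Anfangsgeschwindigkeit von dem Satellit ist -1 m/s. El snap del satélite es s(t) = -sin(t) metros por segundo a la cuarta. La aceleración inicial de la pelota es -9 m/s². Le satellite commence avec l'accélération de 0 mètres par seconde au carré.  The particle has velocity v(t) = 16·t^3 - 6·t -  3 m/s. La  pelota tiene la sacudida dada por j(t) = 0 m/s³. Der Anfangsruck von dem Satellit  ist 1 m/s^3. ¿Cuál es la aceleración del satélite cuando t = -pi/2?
Necesitamos integrar nuestra ecuación del snap s(t) = -sin(t) 2 veces. Tomando ∫s(t)dt y aplicando j(0) = 1, encontramos j(t) = cos(t). La integral de la sacudida, con a(0) = 0, da la aceleración: a(t) = sin(t). De la ecuación de la aceleración a(t) = sin(t), sustituimos t = -pi/2 para obtener a = -1.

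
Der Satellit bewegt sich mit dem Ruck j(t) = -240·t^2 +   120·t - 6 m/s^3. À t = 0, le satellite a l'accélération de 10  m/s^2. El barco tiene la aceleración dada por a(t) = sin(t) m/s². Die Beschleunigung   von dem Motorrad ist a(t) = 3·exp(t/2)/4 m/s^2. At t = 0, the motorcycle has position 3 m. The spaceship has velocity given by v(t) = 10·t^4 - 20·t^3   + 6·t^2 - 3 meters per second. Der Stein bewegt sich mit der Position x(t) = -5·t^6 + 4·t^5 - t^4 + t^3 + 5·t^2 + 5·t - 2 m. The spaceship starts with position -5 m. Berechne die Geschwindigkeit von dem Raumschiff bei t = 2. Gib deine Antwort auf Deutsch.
Aus der Gleichung für die Geschwindigkeit v(t) = 10·t^4 - 20·t^3 + 6·t^2 - 3, setzen wir t = 2 ein und erhalten v = 21.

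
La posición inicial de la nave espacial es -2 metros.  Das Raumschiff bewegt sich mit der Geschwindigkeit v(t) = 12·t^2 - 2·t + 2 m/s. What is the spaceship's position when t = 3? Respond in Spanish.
Debemos encontrar la antiderivada de nuestra ecuación de la velocidad v(t) = 12·t^2 - 2·t + 2 1 vez. Tomando ∫v(t)dt y aplicando x(0) = -2, encontramos x(t) = 4·t^3 - t^2 + 2·t - 2. De la ecuación de la posición x(t) = 4·t^3 - t^2 + 2·t - 2, sustituimos t = 3 para obtener x = 103.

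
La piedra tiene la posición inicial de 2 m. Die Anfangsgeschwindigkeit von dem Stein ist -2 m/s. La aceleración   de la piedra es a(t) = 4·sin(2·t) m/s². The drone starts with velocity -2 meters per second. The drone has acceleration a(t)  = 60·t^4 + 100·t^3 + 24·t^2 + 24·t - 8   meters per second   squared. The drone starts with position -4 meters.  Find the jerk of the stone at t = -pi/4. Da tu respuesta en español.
Para resolver esto, necesitamos tomar 1 derivada de nuestra ecuación de la aceleración a(t) = 4·sin(2·t). La derivada de la aceleración da la sacudida: j(t) = 8·cos(2·t). Tenemos la sacudida j(t) = 8·cos(2·t). Sustituyendo t = -pi/4: j(-pi/4) = 0.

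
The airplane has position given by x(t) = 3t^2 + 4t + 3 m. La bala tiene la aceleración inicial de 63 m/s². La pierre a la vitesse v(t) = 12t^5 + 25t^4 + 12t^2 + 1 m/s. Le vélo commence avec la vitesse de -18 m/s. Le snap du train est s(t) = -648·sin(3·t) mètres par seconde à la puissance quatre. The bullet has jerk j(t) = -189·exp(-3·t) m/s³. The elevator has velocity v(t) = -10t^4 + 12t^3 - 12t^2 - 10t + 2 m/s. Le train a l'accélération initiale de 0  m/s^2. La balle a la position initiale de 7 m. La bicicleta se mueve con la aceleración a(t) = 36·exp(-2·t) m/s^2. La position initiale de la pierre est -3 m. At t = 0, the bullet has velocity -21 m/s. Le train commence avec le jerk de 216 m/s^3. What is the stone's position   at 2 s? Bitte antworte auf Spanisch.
Para resolver esto, necesitamos tomar 1 integral de nuestra ecuación de la velocidad v(t) = 12·t^5 + 25·t^4 + 12·t^2 + 1. Integrando la velocidad y usando la condición inicial x(0) = -3, obtenemos x(t) = 2·t^6 + 5·t^5 + 4·t^3 + t - 3. Tenemos la posición x(t) = 2·t^6 + 5·t^5 + 4·t^3 + t - 3. Sustituyendo t = 2: x(2) = 319.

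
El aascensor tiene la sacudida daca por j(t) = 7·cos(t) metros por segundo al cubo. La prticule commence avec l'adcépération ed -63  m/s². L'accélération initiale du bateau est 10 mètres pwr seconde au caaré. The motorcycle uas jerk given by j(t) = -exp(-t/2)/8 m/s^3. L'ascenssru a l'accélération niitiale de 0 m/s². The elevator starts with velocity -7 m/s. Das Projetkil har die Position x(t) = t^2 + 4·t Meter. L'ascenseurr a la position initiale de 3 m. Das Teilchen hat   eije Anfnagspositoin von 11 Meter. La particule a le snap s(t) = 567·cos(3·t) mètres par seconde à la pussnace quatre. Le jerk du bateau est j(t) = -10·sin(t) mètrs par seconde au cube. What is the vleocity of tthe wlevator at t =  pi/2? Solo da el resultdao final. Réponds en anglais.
At t = pi/2, v = 0.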